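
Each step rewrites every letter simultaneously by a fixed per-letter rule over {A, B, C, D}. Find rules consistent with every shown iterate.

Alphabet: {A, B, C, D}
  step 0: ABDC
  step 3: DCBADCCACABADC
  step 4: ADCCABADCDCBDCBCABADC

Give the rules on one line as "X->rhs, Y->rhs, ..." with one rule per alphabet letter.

  step 3 ⇒ step 4: DCBADCCACABADC ⇒ A·DC·CA·B·A·DC·DC·B·DC·B·CA·B·A·DC
    A ↦ B
    B ↦ CA
    C ↦ DC
    D ↦ A

A->B, B->CA, C->DC, D->A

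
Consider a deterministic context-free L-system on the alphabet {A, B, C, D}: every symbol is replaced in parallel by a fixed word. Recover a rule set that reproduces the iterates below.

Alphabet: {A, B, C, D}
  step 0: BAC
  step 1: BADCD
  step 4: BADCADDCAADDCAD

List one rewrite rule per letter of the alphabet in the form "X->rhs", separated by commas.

A->DC, B->BA, C->D, D->A

  step 0 ⇒ step 1: BAC ⇒ BA·DC·D
    A ↦ DC
    B ↦ BA
    C ↦ D
    D ↦ A  (constrained at step 1)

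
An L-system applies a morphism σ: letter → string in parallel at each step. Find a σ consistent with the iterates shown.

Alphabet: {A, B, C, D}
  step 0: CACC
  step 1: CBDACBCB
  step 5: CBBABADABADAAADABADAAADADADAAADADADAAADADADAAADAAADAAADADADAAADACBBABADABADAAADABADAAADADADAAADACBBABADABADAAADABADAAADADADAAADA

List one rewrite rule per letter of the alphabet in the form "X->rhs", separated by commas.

  step 0 ⇒ step 1: CACC ⇒ CB·DA·CB·CB
    A ↦ DA
    C ↦ CB
    B ↦ BA  (constrained at step 1)
    D ↦ AA  (constrained at step 1)

A->DA, B->BA, C->CB, D->AA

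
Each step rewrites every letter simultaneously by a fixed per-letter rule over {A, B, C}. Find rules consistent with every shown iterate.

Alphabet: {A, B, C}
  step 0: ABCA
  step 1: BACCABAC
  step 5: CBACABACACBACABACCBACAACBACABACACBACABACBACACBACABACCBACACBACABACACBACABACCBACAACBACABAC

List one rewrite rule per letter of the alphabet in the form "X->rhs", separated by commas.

  step 0 ⇒ step 1: ABCA ⇒ BAC·C·A·BAC
    A ↦ BAC
    B ↦ C
    C ↦ A

A->BAC, B->C, C->A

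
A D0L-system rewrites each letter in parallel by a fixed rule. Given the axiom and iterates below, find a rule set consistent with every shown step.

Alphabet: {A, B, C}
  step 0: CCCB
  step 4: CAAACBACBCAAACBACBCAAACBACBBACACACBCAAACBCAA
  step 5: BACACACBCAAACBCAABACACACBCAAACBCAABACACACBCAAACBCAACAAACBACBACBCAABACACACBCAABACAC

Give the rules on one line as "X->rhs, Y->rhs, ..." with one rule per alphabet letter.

A->AC, B->CAA, C->B

  step 4 ⇒ step 5: CAAACBACBCAAACBACBCAAACBACBBACACACBCAAACBCAA ⇒ B·AC·AC·AC·B·CAA·AC·B·CAA·B·AC·AC·AC·B·CAA·AC·B·CAA·B·AC·AC·AC·B·CAA·AC·B·CAA·CAA·AC·B·AC·B·AC·B·CAA·B·AC·AC·AC·B·CAA·B·AC·AC
    A ↦ AC
    B ↦ CAA
    C ↦ B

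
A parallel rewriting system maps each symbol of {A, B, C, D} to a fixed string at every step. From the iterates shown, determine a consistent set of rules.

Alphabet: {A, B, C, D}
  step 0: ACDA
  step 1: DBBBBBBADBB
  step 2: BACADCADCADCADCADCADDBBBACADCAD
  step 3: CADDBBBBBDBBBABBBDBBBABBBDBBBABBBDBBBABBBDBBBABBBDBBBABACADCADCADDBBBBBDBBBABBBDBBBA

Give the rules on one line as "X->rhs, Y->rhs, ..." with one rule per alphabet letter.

A->DBB, B->CAD, C->BBB, D->BA

  step 2 ⇒ step 3: BACADCADCADCADCADCADDBBBACADCAD ⇒ CAD·DBB·BBB·DBB·BA·BBB·DBB·BA·BBB·DBB·BA·BBB·DBB·BA·BBB·DBB·BA·BBB·DBB·BA·BA·CAD·CAD·CAD·DBB·BBB·DBB·BA·BBB·DBB·BA
    A ↦ DBB
    B ↦ CAD
    C ↦ BBB
    D ↦ BA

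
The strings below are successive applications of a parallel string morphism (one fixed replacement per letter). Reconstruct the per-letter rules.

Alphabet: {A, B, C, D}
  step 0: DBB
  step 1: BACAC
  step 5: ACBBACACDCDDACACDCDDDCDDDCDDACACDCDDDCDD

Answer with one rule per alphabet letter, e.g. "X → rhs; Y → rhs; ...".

A->DC, B->AC, C->DD, D->B

  step 0 ⇒ step 1: DBB ⇒ B·AC·AC
    B ↦ AC
    D ↦ B
    A ↦ DC  (constrained at step 1)
    C ↦ DD  (constrained at step 1)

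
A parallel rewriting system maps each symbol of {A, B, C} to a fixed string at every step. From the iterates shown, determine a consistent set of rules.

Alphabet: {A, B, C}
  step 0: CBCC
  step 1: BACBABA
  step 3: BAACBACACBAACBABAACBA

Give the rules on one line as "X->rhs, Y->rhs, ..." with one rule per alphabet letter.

A->AC, B->C, C->BA

  step 0 ⇒ step 1: CBCC ⇒ BA·C·BA·BA
    B ↦ C
    C ↦ BA
    A ↦ AC  (constrained at step 1)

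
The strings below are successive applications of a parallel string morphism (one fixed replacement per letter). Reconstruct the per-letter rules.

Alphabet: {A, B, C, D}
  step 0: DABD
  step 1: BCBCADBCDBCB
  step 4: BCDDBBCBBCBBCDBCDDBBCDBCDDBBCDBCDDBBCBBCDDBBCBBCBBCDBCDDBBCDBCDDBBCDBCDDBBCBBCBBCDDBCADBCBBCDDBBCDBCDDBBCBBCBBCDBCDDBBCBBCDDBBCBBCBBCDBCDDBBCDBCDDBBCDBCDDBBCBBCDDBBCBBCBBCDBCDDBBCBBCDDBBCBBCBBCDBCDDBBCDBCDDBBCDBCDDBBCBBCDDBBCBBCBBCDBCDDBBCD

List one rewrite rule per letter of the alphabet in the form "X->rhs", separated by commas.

A->CAD, B->BCD, C->DB, D->BCB

  step 0 ⇒ step 1: DABD ⇒ BCB·CAD·BCD·BCB
    A ↦ CAD
    B ↦ BCD
    D ↦ BCB
    C ↦ DB  (constrained at step 1)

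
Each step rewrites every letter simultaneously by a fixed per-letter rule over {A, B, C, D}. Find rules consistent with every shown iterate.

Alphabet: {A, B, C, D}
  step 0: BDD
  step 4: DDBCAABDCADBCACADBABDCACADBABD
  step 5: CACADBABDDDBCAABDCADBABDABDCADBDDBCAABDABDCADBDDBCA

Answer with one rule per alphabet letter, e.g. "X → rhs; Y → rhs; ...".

A->D, B->DB, C->AB, D->CA

  step 4 ⇒ step 5: DDBCAABDCADBCACADBABDCACADBABD ⇒ CA·CA·DB·AB·D·D·DB·CA·AB·D·CA·DB·AB·D·AB·D·CA·DB·D·DB·CA·AB·D·AB·D·CA·DB·D·DB·CA
    A ↦ D
    B ↦ DB
    C ↦ AB
    D ↦ CA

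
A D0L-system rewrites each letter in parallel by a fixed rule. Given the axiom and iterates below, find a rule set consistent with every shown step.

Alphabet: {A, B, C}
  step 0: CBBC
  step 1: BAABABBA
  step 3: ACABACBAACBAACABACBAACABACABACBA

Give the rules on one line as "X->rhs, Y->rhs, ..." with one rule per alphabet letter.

A->AC, B->AB, C->BA

  step 0 ⇒ step 1: CBBC ⇒ BA·AB·AB·BA
    B ↦ AB
    C ↦ BA
    A ↦ AC  (constrained at step 1)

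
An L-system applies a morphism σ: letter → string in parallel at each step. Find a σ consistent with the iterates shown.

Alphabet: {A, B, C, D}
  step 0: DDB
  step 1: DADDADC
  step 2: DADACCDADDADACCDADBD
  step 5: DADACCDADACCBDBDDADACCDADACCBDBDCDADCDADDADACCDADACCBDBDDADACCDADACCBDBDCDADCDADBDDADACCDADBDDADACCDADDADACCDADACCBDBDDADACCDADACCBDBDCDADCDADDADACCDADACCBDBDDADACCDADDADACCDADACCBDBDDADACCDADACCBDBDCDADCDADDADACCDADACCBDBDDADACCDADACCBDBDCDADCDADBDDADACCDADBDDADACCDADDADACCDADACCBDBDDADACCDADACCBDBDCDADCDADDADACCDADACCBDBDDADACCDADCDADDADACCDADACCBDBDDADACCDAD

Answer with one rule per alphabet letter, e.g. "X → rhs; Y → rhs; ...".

  step 1 ⇒ step 2: DADDADC ⇒ DAD·ACC·DAD·DAD·ACC·DAD·BD
    A ↦ ACC
    C ↦ BD
    D ↦ DAD
  step 0 ⇒ step 1: DDB ⇒ DAD·DAD·C
    B ↦ C

A->ACC, B->C, C->BD, D->DAD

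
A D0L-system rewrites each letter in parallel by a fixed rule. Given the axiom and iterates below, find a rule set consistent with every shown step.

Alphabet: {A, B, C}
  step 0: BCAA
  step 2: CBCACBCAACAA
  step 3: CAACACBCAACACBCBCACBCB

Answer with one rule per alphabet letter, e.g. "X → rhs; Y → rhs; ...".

  step 2 ⇒ step 3: CBCACBCAACAA ⇒ CA·A·CA·CB·CA·A·CA·CB·CB·CA·CB·CB
    A ↦ CB
    B ↦ A
    C ↦ CA

A->CB, B->A, C->CA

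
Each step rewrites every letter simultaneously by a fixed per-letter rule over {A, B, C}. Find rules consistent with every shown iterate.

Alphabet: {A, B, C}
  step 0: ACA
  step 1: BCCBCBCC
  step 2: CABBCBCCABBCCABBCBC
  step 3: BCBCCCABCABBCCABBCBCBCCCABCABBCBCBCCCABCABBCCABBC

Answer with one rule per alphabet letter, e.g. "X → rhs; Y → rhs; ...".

  step 2 ⇒ step 3: CABBCBCCABBCCABBCBC ⇒ BC·BCC·CAB·CAB·BC·CAB·BC·BC·BCC·CAB·CAB·BC·BC·BCC·CAB·CAB·BC·CAB·BC
    A ↦ BCC
    B ↦ CAB
    C ↦ BC

A->BCC, B->CAB, C->BC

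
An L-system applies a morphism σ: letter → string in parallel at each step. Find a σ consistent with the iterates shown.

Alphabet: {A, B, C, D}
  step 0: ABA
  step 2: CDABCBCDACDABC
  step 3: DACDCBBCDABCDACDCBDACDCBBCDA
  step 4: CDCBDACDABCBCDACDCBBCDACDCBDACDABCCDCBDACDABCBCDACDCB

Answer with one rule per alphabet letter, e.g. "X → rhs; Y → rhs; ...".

  step 3 ⇒ step 4: DACDCBBCDABCDACDCBDACDCBBCDA ⇒ C·DCB·DA·C·DA·BC·BC·DA·C·DCB·BC·DA·C·DCB·DA·C·DA·BC·C·DCB·DA·C·DA·BC·BC·DA·C·DCB
    A ↦ DCB
    B ↦ BC
    C ↦ DA
    D ↦ C

A->DCB, B->BC, C->DA, D->C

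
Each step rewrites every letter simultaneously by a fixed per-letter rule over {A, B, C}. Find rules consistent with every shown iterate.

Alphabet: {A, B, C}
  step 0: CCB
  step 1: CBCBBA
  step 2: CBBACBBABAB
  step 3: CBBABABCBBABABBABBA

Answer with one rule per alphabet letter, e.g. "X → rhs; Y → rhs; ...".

  step 2 ⇒ step 3: CBBACBBABAB ⇒ CB·BA·BA·B·CB·BA·BA·B·BA·B·BA
    A ↦ B
    B ↦ BA
    C ↦ CB

A->B, B->BA, C->CB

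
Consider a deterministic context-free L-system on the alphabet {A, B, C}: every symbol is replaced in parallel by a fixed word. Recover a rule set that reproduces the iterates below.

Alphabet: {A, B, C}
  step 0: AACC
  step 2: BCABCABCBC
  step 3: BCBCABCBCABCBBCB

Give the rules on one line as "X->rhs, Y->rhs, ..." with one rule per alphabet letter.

  step 2 ⇒ step 3: BCABCABCBC ⇒ BC·B·CA·BC·B·CA·BC·B·BC·B
    A ↦ CA
    B ↦ BC
    C ↦ B

A->CA, B->BC, C->B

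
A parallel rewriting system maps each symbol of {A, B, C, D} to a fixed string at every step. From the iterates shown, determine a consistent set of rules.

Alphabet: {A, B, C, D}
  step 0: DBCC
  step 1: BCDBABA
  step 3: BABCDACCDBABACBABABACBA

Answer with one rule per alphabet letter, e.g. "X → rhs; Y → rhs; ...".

A->AC, B->CD, C->BA, D->B

  step 0 ⇒ step 1: DBCC ⇒ B·CD·BA·BA
    B ↦ CD
    C ↦ BA
    D ↦ B
    A ↦ AC  (constrained at step 1)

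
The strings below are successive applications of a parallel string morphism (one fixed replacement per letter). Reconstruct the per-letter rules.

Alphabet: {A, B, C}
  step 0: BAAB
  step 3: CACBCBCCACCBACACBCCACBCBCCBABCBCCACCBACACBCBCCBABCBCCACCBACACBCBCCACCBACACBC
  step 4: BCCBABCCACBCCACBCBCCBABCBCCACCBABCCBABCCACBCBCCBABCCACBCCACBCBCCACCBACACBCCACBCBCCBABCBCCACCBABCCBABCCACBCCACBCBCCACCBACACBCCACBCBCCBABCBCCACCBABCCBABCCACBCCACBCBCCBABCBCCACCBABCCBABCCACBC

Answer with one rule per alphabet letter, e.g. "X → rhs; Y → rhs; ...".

A->CBA, B->CAC, C->BC

  step 3 ⇒ step 4: CACBCBCCACCBACACBCCACBCBCCBABCBCCACCBACACBCBCCBABCBCCACCBACACBCBCCACCBACACBC ⇒ BC·CBA·BC·CAC·BC·CAC·BC·BC·CBA·BC·BC·CAC·CBA·BC·CBA·BC·CAC·BC·BC·CBA·BC·CAC·BC·CAC·BC·BC·CAC·CBA·CAC·BC·CAC·BC·BC·CBA·BC·BC·CAC·CBA·BC·CBA·BC·CAC·BC·CAC·BC·BC·CAC·CBA·CAC·BC·CAC·BC·BC·CBA·BC·BC·CAC·CBA·BC·CBA·BC·CAC·BC·CAC·BC·BC·CBA·BC·BC·CAC·CBA·BC·CBA·BC·CAC·BC
    A ↦ CBA
    B ↦ CAC
    C ↦ BC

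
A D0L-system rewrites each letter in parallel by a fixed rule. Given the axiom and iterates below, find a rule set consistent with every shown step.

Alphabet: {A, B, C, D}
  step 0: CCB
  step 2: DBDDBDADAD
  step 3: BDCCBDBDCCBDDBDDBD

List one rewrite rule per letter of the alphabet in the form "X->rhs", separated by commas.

A->D, B->CC, C->AD, D->BD

  step 2 ⇒ step 3: DBDDBDADAD ⇒ BD·CC·BD·BD·CC·BD·D·BD·D·BD
    A ↦ D
    B ↦ CC
    D ↦ BD
    C ↦ AD  (constrained at step 0)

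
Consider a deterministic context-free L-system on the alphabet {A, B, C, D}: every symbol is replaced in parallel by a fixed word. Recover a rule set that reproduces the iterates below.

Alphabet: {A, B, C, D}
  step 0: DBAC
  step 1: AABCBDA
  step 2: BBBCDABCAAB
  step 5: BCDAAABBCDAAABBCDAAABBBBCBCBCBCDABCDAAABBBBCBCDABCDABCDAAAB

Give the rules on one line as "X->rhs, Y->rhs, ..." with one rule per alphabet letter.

A->B, B->BC, C->DA, D->AA

  step 1 ⇒ step 2: AABCBDA ⇒ B·B·BC·DA·BC·AA·B
    A ↦ B
    B ↦ BC
    C ↦ DA
    D ↦ AA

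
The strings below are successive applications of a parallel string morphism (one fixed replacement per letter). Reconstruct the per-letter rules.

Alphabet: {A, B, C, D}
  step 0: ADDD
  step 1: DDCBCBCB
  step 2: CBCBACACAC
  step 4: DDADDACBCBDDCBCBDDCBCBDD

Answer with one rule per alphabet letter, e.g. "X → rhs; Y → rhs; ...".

  step 1 ⇒ step 2: DDCBCBCB ⇒ CB·CB·A·C·A·C·A·C
    B ↦ C
    C ↦ A
    D ↦ CB
  step 0 ⇒ step 1: ADDD ⇒ DD·CB·CB·CB
    A ↦ DD

A->DD, B->C, C->A, D->CB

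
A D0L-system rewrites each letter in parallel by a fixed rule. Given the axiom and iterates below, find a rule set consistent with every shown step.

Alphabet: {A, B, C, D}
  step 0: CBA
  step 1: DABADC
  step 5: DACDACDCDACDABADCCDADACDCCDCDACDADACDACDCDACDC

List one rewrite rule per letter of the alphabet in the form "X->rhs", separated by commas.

A->DC, B->BA, C->DA, D->C

  step 0 ⇒ step 1: CBA ⇒ DA·BA·DC
    A ↦ DC
    B ↦ BA
    C ↦ DA
    D ↦ C  (constrained at step 1)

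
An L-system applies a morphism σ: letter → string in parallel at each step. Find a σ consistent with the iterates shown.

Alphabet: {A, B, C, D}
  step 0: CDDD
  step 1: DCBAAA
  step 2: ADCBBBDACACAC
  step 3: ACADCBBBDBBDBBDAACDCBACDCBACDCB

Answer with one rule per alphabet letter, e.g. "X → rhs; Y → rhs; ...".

A->AC, B->BBD, C->DCB, D->A

  step 2 ⇒ step 3: ADCBBBDACACAC ⇒ AC·A·DCB·BBD·BBD·BBD·A·AC·DCB·AC·DCB·AC·DCB
    A ↦ AC
    B ↦ BBD
    C ↦ DCB
    D ↦ A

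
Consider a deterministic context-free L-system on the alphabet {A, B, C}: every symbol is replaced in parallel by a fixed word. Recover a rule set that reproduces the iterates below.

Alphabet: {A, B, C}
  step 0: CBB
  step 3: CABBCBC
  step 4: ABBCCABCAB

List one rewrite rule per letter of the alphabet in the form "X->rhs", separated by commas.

A->B, B->C, C->AB

  step 3 ⇒ step 4: CABBCBC ⇒ AB·B·C·C·AB·C·AB
    A ↦ B
    B ↦ C
    C ↦ AB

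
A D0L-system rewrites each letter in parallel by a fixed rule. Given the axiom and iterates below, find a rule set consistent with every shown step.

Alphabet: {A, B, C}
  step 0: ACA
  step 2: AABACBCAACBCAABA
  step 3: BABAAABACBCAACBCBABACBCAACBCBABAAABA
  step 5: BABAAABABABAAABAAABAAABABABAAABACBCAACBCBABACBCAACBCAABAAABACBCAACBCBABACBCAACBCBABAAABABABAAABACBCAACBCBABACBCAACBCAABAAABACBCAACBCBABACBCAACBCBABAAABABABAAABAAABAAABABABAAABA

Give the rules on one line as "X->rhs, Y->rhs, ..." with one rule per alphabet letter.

  step 2 ⇒ step 3: AABACBCAACBCAABA ⇒ BA·BA·AA·BA·CBC·AA·CBC·BA·BA·CBC·AA·CBC·BA·BA·AA·BA
    A ↦ BA
    B ↦ AA
    C ↦ CBC

A->BA, B->AA, C->CBC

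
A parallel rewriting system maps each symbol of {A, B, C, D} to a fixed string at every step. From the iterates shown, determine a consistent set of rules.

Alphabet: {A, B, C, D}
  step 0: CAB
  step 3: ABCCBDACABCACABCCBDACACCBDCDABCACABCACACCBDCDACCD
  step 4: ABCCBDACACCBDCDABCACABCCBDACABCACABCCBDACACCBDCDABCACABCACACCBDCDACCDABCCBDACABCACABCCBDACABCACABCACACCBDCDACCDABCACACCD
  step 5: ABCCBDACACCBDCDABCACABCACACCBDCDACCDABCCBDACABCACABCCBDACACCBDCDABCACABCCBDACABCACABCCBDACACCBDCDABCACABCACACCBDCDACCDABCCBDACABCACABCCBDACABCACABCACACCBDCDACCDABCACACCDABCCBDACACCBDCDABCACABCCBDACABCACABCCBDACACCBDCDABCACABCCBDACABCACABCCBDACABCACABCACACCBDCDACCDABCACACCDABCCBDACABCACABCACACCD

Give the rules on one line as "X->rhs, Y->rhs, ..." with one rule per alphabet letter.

A->ABC, B->CBD, C->AC, D->CD

  step 4 ⇒ step 5: ABCCBDACACCBDCDABCACABCCBDACABCACABCCBDACACCBDCDABCACABCACACCBDCDACCDABCCBDACABCACABCCBDACABCACABCACACCBDCDACCDABCACACCD ⇒ ABC·CBD·AC·AC·CBD·CD·ABC·AC·ABC·AC·AC·CBD·CD·AC·CD·ABC·CBD·AC·ABC·AC·ABC·CBD·AC·AC·CBD·CD·ABC·AC·ABC·CBD·AC·ABC·AC·ABC·CBD·AC·AC·CBD·CD·ABC·AC·ABC·AC·AC·CBD·CD·AC·CD·ABC·CBD·AC·ABC·AC·ABC·CBD·AC·ABC·AC·ABC·AC·AC·CBD·CD·AC·CD·ABC·AC·AC·CD·ABC·CBD·AC·AC·CBD·CD·ABC·AC·ABC·CBD·AC·ABC·AC·ABC·CBD·AC·AC·CBD·CD·ABC·AC·ABC·CBD·AC·ABC·AC·ABC·CBD·AC·ABC·AC·ABC·AC·AC·CBD·CD·AC·CD·ABC·AC·AC·CD·ABC·CBD·AC·ABC·AC·ABC·AC·AC·CD
    A ↦ ABC
    B ↦ CBD
    C ↦ AC
    D ↦ CD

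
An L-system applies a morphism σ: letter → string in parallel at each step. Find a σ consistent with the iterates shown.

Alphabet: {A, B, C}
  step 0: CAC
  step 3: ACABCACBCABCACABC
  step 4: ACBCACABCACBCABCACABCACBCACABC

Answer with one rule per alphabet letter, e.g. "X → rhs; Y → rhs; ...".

A->AC, B->A, C->BC

  step 3 ⇒ step 4: ACABCACBCABCACABC ⇒ AC·BC·AC·A·BC·AC·BC·A·BC·AC·A·BC·AC·BC·AC·A·BC
    A ↦ AC
    B ↦ A
    C ↦ BC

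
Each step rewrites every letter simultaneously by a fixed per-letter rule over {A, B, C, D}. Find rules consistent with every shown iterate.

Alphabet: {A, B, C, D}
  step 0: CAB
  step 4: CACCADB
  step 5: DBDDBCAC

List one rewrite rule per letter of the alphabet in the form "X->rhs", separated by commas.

  step 4 ⇒ step 5: CACCADB ⇒ D·B·D·D·B·CA·C
    A ↦ B
    B ↦ C
    C ↦ D
    D ↦ CA

A->B, B->C, C->D, D->CA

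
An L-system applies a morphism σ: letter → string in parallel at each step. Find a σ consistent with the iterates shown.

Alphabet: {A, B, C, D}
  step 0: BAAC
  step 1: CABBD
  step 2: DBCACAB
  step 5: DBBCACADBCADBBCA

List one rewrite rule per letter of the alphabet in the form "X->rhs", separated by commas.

A->B, B->CA, C->D, D->B

  step 1 ⇒ step 2: CABBD ⇒ D·B·CA·CA·B
    A ↦ B
    B ↦ CA
    C ↦ D
    D ↦ B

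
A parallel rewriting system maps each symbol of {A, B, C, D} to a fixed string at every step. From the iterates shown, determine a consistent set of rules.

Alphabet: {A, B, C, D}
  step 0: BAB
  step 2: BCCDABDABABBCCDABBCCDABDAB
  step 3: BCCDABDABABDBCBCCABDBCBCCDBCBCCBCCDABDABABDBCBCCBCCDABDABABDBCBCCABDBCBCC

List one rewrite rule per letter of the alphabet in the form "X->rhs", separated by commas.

  step 2 ⇒ step 3: BCCDABDABABBCCDABBCCDABDAB ⇒ BCC·DAB·DAB·AB·DBC·BCC·AB·DBC·BCC·DBC·BCC·BCC·DAB·DAB·AB·DBC·BCC·BCC·DAB·DAB·AB·DBC·BCC·AB·DBC·BCC
    A ↦ DBC
    B ↦ BCC
    C ↦ DAB
    D ↦ AB

A->DBC, B->BCC, C->DAB, D->AB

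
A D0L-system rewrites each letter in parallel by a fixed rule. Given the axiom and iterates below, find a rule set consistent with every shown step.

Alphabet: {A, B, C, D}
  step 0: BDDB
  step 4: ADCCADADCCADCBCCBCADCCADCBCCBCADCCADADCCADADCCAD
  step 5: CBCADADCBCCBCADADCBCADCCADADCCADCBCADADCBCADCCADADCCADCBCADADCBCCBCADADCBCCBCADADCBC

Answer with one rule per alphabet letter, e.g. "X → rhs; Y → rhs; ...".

A->C, B->CC, C->AD, D->BC

  step 4 ⇒ step 5: ADCCADADCCADCBCCBCADCCADCBCCBCADCCADADCCADADCCAD ⇒ C·BC·AD·AD·C·BC·C·BC·AD·AD·C·BC·AD·CC·AD·AD·CC·AD·C·BC·AD·AD·C·BC·AD·CC·AD·AD·CC·AD·C·BC·AD·AD·C·BC·C·BC·AD·AD·C·BC·C·BC·AD·AD·C·BC
    A ↦ C
    B ↦ CC
    C ↦ AD
    D ↦ BC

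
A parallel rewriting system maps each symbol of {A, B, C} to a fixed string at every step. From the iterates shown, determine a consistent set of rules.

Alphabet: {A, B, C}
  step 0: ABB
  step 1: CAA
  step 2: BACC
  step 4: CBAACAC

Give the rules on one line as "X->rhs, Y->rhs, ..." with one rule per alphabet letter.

  step 1 ⇒ step 2: CAA ⇒ BA·C·C
    A ↦ C
    C ↦ BA
  step 0 ⇒ step 1: ABB ⇒ C·A·A
    B ↦ A

A->C, B->A, C->BA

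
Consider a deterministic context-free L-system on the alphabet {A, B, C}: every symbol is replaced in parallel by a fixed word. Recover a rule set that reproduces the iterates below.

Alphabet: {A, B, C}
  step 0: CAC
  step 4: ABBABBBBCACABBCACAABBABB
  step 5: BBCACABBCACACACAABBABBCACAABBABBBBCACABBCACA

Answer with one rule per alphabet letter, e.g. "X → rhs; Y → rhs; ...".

  step 4 ⇒ step 5: ABBABBBBCACABBCACAABBABB ⇒ BB·CA·CA·BB·CA·CA·CA·CA·A·BB·A·BB·CA·CA·A·BB·A·BB·BB·CA·CA·BB·CA·CA
    A ↦ BB
    B ↦ CA
    C ↦ A

A->BB, B->CA, C->A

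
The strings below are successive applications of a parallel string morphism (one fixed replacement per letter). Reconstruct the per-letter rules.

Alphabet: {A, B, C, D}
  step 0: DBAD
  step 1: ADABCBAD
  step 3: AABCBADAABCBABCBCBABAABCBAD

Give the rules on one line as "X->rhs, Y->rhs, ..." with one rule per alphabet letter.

A->CB, B->AB, C->A, D->AD

  step 0 ⇒ step 1: DBAD ⇒ AD·AB·CB·AD
    A ↦ CB
    B ↦ AB
    D ↦ AD
    C ↦ A  (constrained at step 1)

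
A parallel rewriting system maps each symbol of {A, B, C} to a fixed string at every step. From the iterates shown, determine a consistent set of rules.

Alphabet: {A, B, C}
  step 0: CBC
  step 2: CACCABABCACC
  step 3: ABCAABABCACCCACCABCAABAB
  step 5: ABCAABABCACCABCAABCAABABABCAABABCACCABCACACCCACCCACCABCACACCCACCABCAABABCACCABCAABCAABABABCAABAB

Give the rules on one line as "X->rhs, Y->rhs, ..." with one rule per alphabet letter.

  step 2 ⇒ step 3: CACCABABCACC ⇒ AB·CA·AB·AB·CA·CC·CA·CC·AB·CA·AB·AB
    A ↦ CA
    B ↦ CC
    C ↦ AB

A->CA, B->CC, C->AB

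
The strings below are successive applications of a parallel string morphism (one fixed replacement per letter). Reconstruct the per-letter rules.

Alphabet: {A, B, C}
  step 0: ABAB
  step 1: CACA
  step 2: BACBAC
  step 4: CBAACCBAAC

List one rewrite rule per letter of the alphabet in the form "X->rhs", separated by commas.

  step 1 ⇒ step 2: CACA ⇒ BA·C·BA·C
    A ↦ C
    C ↦ BA
  step 0 ⇒ step 1: ABAB ⇒ C·A·C·A
    B ↦ A

A->C, B->A, C->BA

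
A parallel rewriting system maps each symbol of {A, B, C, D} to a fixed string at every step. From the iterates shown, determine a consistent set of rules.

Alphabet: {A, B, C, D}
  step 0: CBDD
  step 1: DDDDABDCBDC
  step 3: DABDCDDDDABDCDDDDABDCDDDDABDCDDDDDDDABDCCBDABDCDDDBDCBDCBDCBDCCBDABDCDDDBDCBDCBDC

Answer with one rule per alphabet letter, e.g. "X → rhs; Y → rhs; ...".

  step 0 ⇒ step 1: CBDD ⇒ DDD·DA·BDC·BDC
    B ↦ DA
    C ↦ DDD
    D ↦ BDC
    A ↦ CB  (constrained at step 1)

A->CB, B->DA, C->DDD, D->BDC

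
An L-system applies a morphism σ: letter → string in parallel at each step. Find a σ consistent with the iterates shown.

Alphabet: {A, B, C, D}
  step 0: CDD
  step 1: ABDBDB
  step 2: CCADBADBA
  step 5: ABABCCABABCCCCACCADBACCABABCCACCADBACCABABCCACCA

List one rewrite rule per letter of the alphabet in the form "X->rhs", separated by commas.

A->CC, B->A, C->AB, D->DB

  step 1 ⇒ step 2: ABDBDB ⇒ CC·A·DB·A·DB·A
    A ↦ CC
    B ↦ A
    D ↦ DB
  step 0 ⇒ step 1: CDD ⇒ AB·DB·DB
    C ↦ AB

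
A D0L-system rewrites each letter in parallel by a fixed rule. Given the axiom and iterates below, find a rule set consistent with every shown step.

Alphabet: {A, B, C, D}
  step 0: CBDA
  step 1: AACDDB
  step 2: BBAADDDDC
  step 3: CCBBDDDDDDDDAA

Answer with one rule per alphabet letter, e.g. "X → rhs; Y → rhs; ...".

  step 2 ⇒ step 3: BBAADDDDC ⇒ C·C·B·B·DD·DD·DD·DD·AA
    A ↦ B
    B ↦ C
    C ↦ AA
    D ↦ DD

A->B, B->C, C->AA, D->DD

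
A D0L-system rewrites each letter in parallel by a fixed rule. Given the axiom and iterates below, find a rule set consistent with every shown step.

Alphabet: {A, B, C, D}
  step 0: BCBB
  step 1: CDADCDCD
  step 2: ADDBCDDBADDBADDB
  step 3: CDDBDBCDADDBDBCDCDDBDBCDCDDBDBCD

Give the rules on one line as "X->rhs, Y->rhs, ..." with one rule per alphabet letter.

  step 2 ⇒ step 3: ADDBCDDBADDBADDB ⇒ CD·DB·DB·CD·AD·DB·DB·CD·CD·DB·DB·CD·CD·DB·DB·CD
    A ↦ CD
    B ↦ CD
    C ↦ AD
    D ↦ DB

A->CD, B->CD, C->AD, D->DB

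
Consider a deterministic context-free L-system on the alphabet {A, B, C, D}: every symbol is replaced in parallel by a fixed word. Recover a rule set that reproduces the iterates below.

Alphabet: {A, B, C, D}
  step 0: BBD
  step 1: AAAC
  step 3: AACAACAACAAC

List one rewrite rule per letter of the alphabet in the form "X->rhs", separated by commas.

  step 0 ⇒ step 1: BBD ⇒ A·A·AC
    B ↦ A
    D ↦ AC
    A ↦ BD  (constrained at step 1)
    C ↦ BD  (constrained at step 1)

A->BD, B->A, C->BD, D->AC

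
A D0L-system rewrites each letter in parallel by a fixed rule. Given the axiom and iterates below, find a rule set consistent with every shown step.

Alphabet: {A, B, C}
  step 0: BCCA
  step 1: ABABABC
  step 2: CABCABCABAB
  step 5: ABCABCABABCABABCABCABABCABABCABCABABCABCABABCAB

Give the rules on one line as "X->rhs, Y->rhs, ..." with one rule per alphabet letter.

A->C, B->AB, C->AB

  step 1 ⇒ step 2: ABABABC ⇒ C·AB·C·AB·C·AB·AB
    A ↦ C
    B ↦ AB
    C ↦ AB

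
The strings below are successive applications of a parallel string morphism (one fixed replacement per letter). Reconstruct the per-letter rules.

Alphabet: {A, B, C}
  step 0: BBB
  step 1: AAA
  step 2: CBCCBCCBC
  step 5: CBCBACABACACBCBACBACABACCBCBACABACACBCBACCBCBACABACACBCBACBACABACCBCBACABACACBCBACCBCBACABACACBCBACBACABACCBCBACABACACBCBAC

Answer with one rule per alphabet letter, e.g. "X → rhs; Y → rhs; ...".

  step 1 ⇒ step 2: AAA ⇒ CBC·CBC·CBC
    A ↦ CBC
  step 0 ⇒ step 1: BBB ⇒ A·A·A
    B ↦ A
    C ↦ BAC  (constrained at step 2)

A->CBC, B->A, C->BAC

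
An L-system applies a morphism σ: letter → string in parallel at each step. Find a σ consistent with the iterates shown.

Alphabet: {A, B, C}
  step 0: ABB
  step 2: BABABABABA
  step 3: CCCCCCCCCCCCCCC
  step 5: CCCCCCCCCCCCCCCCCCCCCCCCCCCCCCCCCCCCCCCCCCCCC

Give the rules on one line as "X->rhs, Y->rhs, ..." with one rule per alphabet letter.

A->C, B->CC, C->BA

  step 2 ⇒ step 3: BABABABABA ⇒ CC·C·CC·C·CC·C·CC·C·CC·C
    A ↦ C
    B ↦ CC
    C ↦ BA  (constrained at step 3)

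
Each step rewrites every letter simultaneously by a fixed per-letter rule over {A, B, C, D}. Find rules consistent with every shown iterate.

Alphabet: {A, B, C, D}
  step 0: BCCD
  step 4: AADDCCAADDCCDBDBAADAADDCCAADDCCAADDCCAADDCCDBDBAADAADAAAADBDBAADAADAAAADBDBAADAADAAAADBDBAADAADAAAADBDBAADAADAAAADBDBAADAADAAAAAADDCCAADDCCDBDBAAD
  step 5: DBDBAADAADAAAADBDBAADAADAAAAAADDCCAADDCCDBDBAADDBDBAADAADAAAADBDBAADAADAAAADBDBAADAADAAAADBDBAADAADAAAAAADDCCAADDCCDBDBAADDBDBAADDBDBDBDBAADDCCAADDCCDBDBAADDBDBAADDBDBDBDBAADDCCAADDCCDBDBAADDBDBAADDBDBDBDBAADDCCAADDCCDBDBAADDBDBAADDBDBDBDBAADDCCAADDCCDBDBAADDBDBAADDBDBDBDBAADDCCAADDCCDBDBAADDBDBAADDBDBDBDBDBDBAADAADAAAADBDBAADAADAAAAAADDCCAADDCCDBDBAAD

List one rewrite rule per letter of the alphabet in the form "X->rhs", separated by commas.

  step 4 ⇒ step 5: AADDCCAADDCCDBDBAADAADDCCAADDCCAADDCCAADDCCDBDBAADAADAAAADBDBAADAADAAAADBDBAADAADAAAADBDBAADAADAAAADBDBAADAADAAAADBDBAADAADAAAAAADDCCAADDCCDBDBAAD ⇒ DB·DB·AAD·AAD·AA·AA·DB·DB·AAD·AAD·AA·AA·AAD·DCC·AAD·DCC·DB·DB·AAD·DB·DB·AAD·AAD·AA·AA·DB·DB·AAD·AAD·AA·AA·DB·DB·AAD·AAD·AA·AA·DB·DB·AAD·AAD·AA·AA·AAD·DCC·AAD·DCC·DB·DB·AAD·DB·DB·AAD·DB·DB·DB·DB·AAD·DCC·AAD·DCC·DB·DB·AAD·DB·DB·AAD·DB·DB·DB·DB·AAD·DCC·AAD·DCC·DB·DB·AAD·DB·DB·AAD·DB·DB·DB·DB·AAD·DCC·AAD·DCC·DB·DB·AAD·DB·DB·AAD·DB·DB·DB·DB·AAD·DCC·AAD·DCC·DB·DB·AAD·DB·DB·AAD·DB·DB·DB·DB·AAD·DCC·AAD·DCC·DB·DB·AAD·DB·DB·AAD·DB·DB·DB·DB·DB·DB·AAD·AAD·AA·AA·DB·DB·AAD·AAD·AA·AA·AAD·DCC·AAD·DCC·DB·DB·AAD
    A ↦ DB
    B ↦ DCC
    C ↦ AA
    D ↦ AAD

A->DB, B->DCC, C->AA, D->AAD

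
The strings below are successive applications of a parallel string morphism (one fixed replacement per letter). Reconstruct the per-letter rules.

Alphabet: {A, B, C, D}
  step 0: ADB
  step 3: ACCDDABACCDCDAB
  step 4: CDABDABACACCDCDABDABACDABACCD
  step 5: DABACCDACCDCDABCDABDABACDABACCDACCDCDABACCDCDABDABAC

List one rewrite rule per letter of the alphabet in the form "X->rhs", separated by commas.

  step 4 ⇒ step 5: CDABDABACACCDCDABDABACDABACCD ⇒ DAB·AC·C·D·AC·C·D·C·DAB·C·DAB·DAB·AC·DAB·AC·C·D·AC·C·D·C·DAB·AC·C·D·C·DAB·DAB·AC
    A ↦ C
    B ↦ D
    C ↦ DAB
    D ↦ AC

A->C, B->D, C->DAB, D->AC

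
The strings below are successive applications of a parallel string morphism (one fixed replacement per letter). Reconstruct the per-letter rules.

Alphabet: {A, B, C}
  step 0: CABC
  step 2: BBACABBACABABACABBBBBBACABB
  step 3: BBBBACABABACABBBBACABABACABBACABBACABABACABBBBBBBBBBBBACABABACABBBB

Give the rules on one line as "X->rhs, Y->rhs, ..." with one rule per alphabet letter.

A->ACA, B->BB, C->BAB

  step 2 ⇒ step 3: BBACABBACABABACABBBBBBACABB ⇒ BB·BB·ACA·BAB·ACA·BB·BB·ACA·BAB·ACA·BB·ACA·BB·ACA·BAB·ACA·BB·BB·BB·BB·BB·BB·ACA·BAB·ACA·BB·BB
    A ↦ ACA
    B ↦ BB
    C ↦ BAB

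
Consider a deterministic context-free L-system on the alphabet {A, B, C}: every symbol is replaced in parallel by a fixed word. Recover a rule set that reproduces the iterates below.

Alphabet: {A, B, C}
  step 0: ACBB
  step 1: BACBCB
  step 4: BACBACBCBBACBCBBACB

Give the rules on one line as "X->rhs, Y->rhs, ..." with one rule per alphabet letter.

  step 0 ⇒ step 1: ACBB ⇒ B·A·CB·CB
    A ↦ B
    B ↦ CB
    C ↦ A

A->B, B->CB, C->A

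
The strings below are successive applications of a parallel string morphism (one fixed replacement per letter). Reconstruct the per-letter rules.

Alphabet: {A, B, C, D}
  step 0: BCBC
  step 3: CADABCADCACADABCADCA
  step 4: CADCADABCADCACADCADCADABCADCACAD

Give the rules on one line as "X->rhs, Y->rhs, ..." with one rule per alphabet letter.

A->D, B->AB, C->CA, D->CA

  step 3 ⇒ step 4: CADABCADCACADABCADCA ⇒ CA·D·CA·D·AB·CA·D·CA·CA·D·CA·D·CA·D·AB·CA·D·CA·CA·D
    A ↦ D
    B ↦ AB
    C ↦ CA
    D ↦ CA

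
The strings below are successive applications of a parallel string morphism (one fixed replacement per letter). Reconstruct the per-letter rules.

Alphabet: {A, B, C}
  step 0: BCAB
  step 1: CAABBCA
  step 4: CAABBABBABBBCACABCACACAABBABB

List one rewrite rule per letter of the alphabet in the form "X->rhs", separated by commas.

A->B, B->CA, C->AB

  step 0 ⇒ step 1: BCAB ⇒ CA·AB·B·CA
    A ↦ B
    B ↦ CA
    C ↦ AB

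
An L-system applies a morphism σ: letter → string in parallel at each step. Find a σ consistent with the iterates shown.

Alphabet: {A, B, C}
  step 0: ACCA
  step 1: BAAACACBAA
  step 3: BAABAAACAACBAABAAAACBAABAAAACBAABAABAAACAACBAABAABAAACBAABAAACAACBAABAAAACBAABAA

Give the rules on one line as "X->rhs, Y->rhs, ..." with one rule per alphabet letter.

A->BAA, B->AAC, C->AC

  step 0 ⇒ step 1: ACCA ⇒ BAA·AC·AC·BAA
    A ↦ BAA
    C ↦ AC
    B ↦ AAC  (constrained at step 1)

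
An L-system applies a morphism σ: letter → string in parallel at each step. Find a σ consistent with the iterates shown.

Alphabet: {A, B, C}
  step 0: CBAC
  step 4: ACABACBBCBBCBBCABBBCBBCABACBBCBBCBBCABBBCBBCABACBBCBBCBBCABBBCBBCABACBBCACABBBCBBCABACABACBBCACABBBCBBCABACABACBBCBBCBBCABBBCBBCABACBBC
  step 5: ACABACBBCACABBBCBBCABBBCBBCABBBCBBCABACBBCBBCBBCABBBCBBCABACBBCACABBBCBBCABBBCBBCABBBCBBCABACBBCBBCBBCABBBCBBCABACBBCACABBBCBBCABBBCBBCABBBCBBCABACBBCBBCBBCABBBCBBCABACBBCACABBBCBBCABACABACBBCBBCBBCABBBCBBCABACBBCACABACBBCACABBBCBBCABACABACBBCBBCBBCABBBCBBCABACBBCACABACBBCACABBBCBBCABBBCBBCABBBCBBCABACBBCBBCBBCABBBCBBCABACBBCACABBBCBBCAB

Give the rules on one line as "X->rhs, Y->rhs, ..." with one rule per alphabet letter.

A->AC, B->BBC, C->AB

  step 4 ⇒ step 5: ACABACBBCBBCBBCABBBCBBCABACBBCBBCBBCABBBCBBCABACBBCBBCBBCABBBCBBCABACBBCACABBBCBBCABACABACBBCACABBBCBBCABACABACBBCBBCBBCABBBCBBCABACBBC ⇒ AC·AB·AC·BBC·AC·AB·BBC·BBC·AB·BBC·BBC·AB·BBC·BBC·AB·AC·BBC·BBC·BBC·AB·BBC·BBC·AB·AC·BBC·AC·AB·BBC·BBC·AB·BBC·BBC·AB·BBC·BBC·AB·AC·BBC·BBC·BBC·AB·BBC·BBC·AB·AC·BBC·AC·AB·BBC·BBC·AB·BBC·BBC·AB·BBC·BBC·AB·AC·BBC·BBC·BBC·AB·BBC·BBC·AB·AC·BBC·AC·AB·BBC·BBC·AB·AC·AB·AC·BBC·BBC·BBC·AB·BBC·BBC·AB·AC·BBC·AC·AB·AC·BBC·AC·AB·BBC·BBC·AB·AC·AB·AC·BBC·BBC·BBC·AB·BBC·BBC·AB·AC·BBC·AC·AB·AC·BBC·AC·AB·BBC·BBC·AB·BBC·BBC·AB·BBC·BBC·AB·AC·BBC·BBC·BBC·AB·BBC·BBC·AB·AC·BBC·AC·AB·BBC·BBC·AB
    A ↦ AC
    B ↦ BBC
    C ↦ AB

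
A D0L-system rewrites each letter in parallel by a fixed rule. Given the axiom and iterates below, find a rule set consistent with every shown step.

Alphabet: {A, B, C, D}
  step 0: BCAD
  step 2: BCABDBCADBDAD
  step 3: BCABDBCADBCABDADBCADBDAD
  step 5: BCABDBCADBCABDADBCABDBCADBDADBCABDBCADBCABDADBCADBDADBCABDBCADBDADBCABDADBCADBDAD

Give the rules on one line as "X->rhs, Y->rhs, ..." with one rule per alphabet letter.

A->BD, B->BC, C->A, D->AD

  step 2 ⇒ step 3: BCABDBCADBDAD ⇒ BC·A·BD·BC·AD·BC·A·BD·AD·BC·AD·BD·AD
    A ↦ BD
    B ↦ BC
    C ↦ A
    D ↦ AD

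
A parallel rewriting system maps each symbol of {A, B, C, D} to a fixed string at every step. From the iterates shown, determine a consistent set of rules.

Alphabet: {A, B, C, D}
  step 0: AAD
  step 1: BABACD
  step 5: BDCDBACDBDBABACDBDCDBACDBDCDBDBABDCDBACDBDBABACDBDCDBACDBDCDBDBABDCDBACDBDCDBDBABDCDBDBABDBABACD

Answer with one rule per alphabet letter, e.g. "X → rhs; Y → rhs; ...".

  step 0 ⇒ step 1: AAD ⇒ BA·BA·CD
    A ↦ BA
    D ↦ CD
    B ↦ BD  (constrained at step 1)
    C ↦ BA  (constrained at step 1)

A->BA, B->BD, C->BA, D->CD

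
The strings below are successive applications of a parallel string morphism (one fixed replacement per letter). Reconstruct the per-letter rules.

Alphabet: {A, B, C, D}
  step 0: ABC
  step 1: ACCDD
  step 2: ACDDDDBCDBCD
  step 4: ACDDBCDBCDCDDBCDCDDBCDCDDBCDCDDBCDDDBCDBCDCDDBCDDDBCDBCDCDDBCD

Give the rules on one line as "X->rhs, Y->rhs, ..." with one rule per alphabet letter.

  step 1 ⇒ step 2: ACCDD ⇒ AC·DD·DD·BCD·BCD
    A ↦ AC
    C ↦ DD
    D ↦ BCD
  step 0 ⇒ step 1: ABC ⇒ AC·C·DD
    B ↦ C

A->AC, B->C, C->DD, D->BCD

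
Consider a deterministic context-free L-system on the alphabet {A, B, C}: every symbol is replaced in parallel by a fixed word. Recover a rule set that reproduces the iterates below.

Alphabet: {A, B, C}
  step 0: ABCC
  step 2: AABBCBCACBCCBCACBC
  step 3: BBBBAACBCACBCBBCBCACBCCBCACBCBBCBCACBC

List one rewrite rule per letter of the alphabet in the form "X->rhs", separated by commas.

A->BB, B->A, C->CBC

  step 2 ⇒ step 3: AABBCBCACBCCBCACBC ⇒ BB·BB·A·A·CBC·A·CBC·BB·CBC·A·CBC·CBC·A·CBC·BB·CBC·A·CBC
    A ↦ BB
    B ↦ A
    C ↦ CBC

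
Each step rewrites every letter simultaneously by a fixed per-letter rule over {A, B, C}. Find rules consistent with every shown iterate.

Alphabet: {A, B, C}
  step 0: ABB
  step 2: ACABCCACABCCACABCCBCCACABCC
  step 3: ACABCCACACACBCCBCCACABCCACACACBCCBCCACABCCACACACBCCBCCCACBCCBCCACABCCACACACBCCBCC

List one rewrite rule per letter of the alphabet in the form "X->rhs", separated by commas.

  step 2 ⇒ step 3: ACABCCACABCCACABCCBCCACABCC ⇒ ACA·BCC·ACA·CAC·BCC·BCC·ACA·BCC·ACA·CAC·BCC·BCC·ACA·BCC·ACA·CAC·BCC·BCC·CAC·BCC·BCC·ACA·BCC·ACA·CAC·BCC·BCC
    A ↦ ACA
    B ↦ CAC
    C ↦ BCC

A->ACA, B->CAC, C->BCC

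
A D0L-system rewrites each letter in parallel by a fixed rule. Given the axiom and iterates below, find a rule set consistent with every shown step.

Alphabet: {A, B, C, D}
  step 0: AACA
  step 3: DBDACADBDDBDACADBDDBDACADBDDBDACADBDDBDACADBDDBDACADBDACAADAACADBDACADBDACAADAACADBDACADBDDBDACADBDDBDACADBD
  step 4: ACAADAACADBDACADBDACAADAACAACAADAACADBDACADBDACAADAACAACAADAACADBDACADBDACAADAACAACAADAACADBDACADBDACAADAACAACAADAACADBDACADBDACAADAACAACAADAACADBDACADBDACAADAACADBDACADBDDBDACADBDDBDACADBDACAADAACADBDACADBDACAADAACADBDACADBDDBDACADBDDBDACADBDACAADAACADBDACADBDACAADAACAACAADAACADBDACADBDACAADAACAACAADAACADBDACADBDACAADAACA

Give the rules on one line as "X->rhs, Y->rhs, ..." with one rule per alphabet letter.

A->DBD, B->ADA, C->ACA, D->ACA

  step 3 ⇒ step 4: DBDACADBDDBDACADBDDBDACADBDDBDACADBDDBDACADBDDBDACADBDACAADAACADBDACADBDACAADAACADBDACADBDDBDACADBDDBDACADBD ⇒ ACA·ADA·ACA·DBD·ACA·DBD·ACA·ADA·ACA·ACA·ADA·ACA·DBD·ACA·DBD·ACA·ADA·ACA·ACA·ADA·ACA·DBD·ACA·DBD·ACA·ADA·ACA·ACA·ADA·ACA·DBD·ACA·DBD·ACA·ADA·ACA·ACA·ADA·ACA·DBD·ACA·DBD·ACA·ADA·ACA·ACA·ADA·ACA·DBD·ACA·DBD·ACA·ADA·ACA·DBD·ACA·DBD·DBD·ACA·DBD·DBD·ACA·DBD·ACA·ADA·ACA·DBD·ACA·DBD·ACA·ADA·ACA·DBD·ACA·DBD·DBD·ACA·DBD·DBD·ACA·DBD·ACA·ADA·ACA·DBD·ACA·DBD·ACA·ADA·ACA·ACA·ADA·ACA·DBD·ACA·DBD·ACA·ADA·ACA·ACA·ADA·ACA·DBD·ACA·DBD·ACA·ADA·ACA
    A ↦ DBD
    B ↦ ADA
    C ↦ ACA
    D ↦ ACA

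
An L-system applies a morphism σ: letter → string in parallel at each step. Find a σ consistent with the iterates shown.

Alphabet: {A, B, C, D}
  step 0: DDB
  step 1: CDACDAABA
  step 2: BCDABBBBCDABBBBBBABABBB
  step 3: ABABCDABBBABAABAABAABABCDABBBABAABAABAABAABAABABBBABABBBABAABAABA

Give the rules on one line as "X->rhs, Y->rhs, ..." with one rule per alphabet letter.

  step 2 ⇒ step 3: BCDABBBBCDABBBBBBABABBB ⇒ ABA·B·CDA·BBB·ABA·ABA·ABA·ABA·B·CDA·BBB·ABA·ABA·ABA·ABA·ABA·ABA·BBB·ABA·BBB·ABA·ABA·ABA
    A ↦ BBB
    B ↦ ABA
    C ↦ B
    D ↦ CDA

A->BBB, B->ABA, C->B, D->CDA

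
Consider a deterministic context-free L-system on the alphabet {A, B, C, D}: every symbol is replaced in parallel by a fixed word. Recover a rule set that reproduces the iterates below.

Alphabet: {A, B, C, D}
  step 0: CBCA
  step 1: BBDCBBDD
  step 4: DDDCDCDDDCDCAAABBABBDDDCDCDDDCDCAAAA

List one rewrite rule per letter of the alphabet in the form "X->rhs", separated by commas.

A->DD, B->DC, C->BB, D->A

  step 0 ⇒ step 1: CBCA ⇒ BB·DC·BB·DD
    A ↦ DD
    B ↦ DC
    C ↦ BB
    D ↦ A  (constrained at step 1)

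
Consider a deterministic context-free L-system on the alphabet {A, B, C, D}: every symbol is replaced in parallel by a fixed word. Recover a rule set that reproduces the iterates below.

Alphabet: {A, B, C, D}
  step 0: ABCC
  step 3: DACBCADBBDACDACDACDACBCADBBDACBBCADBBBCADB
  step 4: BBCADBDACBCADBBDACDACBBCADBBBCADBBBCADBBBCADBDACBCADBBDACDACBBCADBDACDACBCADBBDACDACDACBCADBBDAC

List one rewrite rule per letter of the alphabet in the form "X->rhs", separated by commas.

  step 3 ⇒ step 4: DACBCADBBDACDACDACDACBCADBBDACBBCADBBBCADB ⇒ BB·CAD·B·DAC·B·CAD·BB·DAC·DAC·BB·CAD·B·BB·CAD·B·BB·CAD·B·BB·CAD·B·DAC·B·CAD·BB·DAC·DAC·BB·CAD·B·DAC·DAC·B·CAD·BB·DAC·DAC·DAC·B·CAD·BB·DAC
    A ↦ CAD
    B ↦ DAC
    C ↦ B
    D ↦ BB

A->CAD, B->DAC, C->B, D->BB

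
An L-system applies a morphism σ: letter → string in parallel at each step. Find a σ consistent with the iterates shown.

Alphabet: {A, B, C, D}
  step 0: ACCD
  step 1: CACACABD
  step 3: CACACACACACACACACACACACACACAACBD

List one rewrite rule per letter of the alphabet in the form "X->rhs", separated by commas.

A->CA, B->AC, C->CA, D->BD

  step 0 ⇒ step 1: ACCD ⇒ CA·CA·CA·BD
    A ↦ CA
    C ↦ CA
    D ↦ BD
    B ↦ AC  (constrained at step 1)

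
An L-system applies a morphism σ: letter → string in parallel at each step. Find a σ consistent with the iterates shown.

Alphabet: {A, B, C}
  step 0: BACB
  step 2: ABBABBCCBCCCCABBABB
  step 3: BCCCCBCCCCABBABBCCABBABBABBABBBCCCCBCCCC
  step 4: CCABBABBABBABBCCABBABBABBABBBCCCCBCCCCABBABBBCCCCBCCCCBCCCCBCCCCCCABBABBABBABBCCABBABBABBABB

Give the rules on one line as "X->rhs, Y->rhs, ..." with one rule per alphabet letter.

  step 3 ⇒ step 4: BCCCCBCCCCABBABBCCABBABBABBABBBCCCCBCCCC ⇒ CC·ABB·ABB·ABB·ABB·CC·ABB·ABB·ABB·ABB·B·CC·CC·B·CC·CC·ABB·ABB·B·CC·CC·B·CC·CC·B·CC·CC·B·CC·CC·CC·ABB·ABB·ABB·ABB·CC·ABB·ABB·ABB·ABB
    A ↦ B
    B ↦ CC
    C ↦ ABB

A->B, B->CC, C->ABB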